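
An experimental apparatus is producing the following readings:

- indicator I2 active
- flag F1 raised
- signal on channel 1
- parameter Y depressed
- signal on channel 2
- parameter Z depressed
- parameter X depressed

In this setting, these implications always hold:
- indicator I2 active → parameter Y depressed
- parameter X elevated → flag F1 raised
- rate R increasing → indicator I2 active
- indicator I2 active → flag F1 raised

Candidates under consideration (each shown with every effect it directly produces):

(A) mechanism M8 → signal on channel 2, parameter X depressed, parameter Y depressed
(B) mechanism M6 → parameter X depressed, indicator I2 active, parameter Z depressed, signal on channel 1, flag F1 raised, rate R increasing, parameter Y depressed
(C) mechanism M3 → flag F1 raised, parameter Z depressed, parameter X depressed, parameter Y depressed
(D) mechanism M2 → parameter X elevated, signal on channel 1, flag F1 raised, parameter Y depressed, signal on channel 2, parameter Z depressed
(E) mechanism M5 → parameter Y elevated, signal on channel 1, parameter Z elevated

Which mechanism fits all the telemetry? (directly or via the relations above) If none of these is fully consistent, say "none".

Per-candidate check:
(A) mechanism M8 — does not account for indicator I2 active, flag F1 raised, signal on channel 1, parameter Z depressed
(B) mechanism M6 — does not account for signal on channel 2
(C) mechanism M3 — does not account for indicator I2 active, signal on channel 1, signal on channel 2
(D) mechanism M2 — indicator I2 active NO; flag F1 raised yes; signal on channel 1 yes; parameter Y depressed yes; signal on channel 2 yes; parameter Z depressed yes; parameter X depressed NO
(E) mechanism M5 — indicator I2 active NO; flag F1 raised NO; signal on channel 1 yes; parameter Y depressed NO; signal on channel 2 NO; parameter Z depressed NO; parameter X depressed NO
Every candidate fails on at least one observation.

none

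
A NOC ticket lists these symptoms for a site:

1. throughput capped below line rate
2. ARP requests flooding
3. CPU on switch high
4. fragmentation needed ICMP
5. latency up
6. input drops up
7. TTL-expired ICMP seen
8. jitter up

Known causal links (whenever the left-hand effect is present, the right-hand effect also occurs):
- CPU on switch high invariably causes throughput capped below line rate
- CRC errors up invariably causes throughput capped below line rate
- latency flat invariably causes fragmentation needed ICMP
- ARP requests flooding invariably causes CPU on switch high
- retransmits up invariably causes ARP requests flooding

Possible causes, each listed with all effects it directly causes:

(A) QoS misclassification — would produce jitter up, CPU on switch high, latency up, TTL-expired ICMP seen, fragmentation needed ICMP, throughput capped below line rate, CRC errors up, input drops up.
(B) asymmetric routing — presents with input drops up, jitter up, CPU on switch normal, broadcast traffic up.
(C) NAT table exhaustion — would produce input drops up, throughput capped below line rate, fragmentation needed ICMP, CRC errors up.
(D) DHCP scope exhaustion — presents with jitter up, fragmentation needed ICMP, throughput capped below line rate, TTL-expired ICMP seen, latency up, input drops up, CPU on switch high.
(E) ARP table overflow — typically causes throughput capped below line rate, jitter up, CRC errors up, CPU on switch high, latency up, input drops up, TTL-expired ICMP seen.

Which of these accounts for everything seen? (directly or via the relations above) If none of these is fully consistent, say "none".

none

Per-candidate check:
(A) QoS misclassification — does not account for ARP requests flooding
(B) asymmetric routing — throughput capped below line rate NO; ARP requests flooding NO; CPU on switch high NO; fragmentation needed ICMP NO; latency up NO; input drops up yes; TTL-expired ICMP seen NO; jitter up yes
(C) NAT table exhaustion — throughput capped below line rate yes; ARP requests flooding NO; CPU on switch high NO; fragmentation needed ICMP yes; latency up NO; input drops up yes; TTL-expired ICMP seen NO; jitter up NO
(D) DHCP scope exhaustion — throughput capped below line rate yes; ARP requests flooding NO; CPU on switch high yes; fragmentation needed ICMP yes; latency up yes; input drops up yes; TTL-expired ICMP seen yes; jitter up yes
(E) ARP table overflow — does not account for ARP requests flooding, fragmentation needed ICMP
Every candidate fails on at least one observation.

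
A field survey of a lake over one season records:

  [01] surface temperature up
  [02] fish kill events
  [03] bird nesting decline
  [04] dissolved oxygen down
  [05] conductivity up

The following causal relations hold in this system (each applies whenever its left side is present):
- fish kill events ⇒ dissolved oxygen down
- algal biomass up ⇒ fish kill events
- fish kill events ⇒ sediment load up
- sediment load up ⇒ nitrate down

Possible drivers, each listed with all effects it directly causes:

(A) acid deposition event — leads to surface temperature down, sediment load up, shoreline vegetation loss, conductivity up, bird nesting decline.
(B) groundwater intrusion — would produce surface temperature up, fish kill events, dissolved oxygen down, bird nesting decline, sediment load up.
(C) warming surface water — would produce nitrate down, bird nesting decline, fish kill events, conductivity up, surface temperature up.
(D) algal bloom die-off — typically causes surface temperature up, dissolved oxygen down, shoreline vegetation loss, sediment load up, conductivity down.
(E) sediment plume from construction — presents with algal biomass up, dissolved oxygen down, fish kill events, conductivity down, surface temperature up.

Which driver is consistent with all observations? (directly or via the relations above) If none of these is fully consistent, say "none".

Per-candidate check:
(A) acid deposition event — surface temperature up NO; fish kill events NO; bird nesting decline yes; dissolved oxygen down NO; conductivity up yes
(B) groundwater intrusion — does not account for conductivity up
(C) warming surface water — accounts for every observation (dissolved oxygen down through fish kill events → dissolved oxygen down)
(D) algal bloom die-off — surface temperature up yes; fish kill events NO; bird nesting decline NO; dissolved oxygen down yes; conductivity up NO
(E) sediment plume from construction — fails on bird nesting decline, conductivity up (predicts conductivity down, not conductivity up)
(C) is the only candidate with no mismatches.

C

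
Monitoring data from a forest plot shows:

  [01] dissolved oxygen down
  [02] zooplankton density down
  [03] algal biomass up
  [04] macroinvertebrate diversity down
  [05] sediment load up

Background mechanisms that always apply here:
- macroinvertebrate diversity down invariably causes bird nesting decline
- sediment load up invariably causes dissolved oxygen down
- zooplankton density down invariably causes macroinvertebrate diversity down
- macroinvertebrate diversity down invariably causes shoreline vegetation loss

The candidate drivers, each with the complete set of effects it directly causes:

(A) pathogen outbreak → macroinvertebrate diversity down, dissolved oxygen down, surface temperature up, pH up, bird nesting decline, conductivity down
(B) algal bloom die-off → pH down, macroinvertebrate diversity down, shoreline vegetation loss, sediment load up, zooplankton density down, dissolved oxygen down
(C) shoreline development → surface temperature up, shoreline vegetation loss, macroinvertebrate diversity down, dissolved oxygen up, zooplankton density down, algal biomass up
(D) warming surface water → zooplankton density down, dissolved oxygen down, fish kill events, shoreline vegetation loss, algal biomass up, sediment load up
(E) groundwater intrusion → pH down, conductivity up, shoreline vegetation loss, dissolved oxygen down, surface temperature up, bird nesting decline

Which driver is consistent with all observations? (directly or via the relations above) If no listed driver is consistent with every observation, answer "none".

For each candidate, compare predicted effects to what was observed:
(A) pathogen outbreak — dissolved oxygen down +; zooplankton density down -; algal biomass up -; macroinvertebrate diversity down +; sediment load up -
(B) algal bloom die-off — dissolved oxygen down +; zooplankton density down +; algal biomass up -; macroinvertebrate diversity down +; sediment load up +
(C) shoreline development — fails on dissolved oxygen down, sediment load up (predicts dissolved oxygen up, not dissolved oxygen down)
(D) warming surface water — accounts for every observation (macroinvertebrate diversity down by zooplankton density down → macroinvertebrate diversity down)
(E) groundwater intrusion — does not account for zooplankton density down, algal biomass up, macroinvertebrate diversity down, sediment load up
Only (D) is consistent with every observation.

D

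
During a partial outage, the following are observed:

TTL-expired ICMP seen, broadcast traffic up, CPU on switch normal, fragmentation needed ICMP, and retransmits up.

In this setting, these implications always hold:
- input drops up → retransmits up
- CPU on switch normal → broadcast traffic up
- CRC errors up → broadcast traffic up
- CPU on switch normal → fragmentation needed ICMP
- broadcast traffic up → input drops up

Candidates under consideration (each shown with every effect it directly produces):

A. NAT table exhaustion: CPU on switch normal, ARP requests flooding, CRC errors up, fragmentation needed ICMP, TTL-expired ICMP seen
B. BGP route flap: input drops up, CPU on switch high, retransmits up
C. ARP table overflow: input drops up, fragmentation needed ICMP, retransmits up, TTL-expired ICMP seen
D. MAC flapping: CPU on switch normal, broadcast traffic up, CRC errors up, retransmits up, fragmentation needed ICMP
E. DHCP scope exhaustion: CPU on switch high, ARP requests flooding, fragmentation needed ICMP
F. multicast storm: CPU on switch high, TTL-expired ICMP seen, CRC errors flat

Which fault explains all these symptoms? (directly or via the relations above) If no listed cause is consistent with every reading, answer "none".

A

Checking each candidate against the observations:
(A) NAT table exhaustion — accounts for every observation (broadcast traffic up through CPU on switch normal → broadcast traffic up)
(B) BGP route flap — TTL-expired ICMP seen ✗; broadcast traffic up ✗; CPU on switch normal ✗; fragmentation needed ICMP ✗; retransmits up ✓
(C) ARP table overflow — TTL-expired ICMP seen ✓; broadcast traffic up ✗; CPU on switch normal ✗; fragmentation needed ICMP ✓; retransmits up ✓
(D) MAC flapping — TTL-expired ICMP seen ✗; broadcast traffic up ✓; CPU on switch normal ✓; fragmentation needed ICMP ✓; retransmits up ✓
(E) DHCP scope exhaustion — TTL-expired ICMP seen ✗; broadcast traffic up ✗; CPU on switch normal ✗; fragmentation needed ICMP ✓; retransmits up ✗
(F) multicast storm — fails on broadcast traffic up, CPU on switch normal, fragmentation needed ICMP, retransmits up (predicts CPU on switch high, not CPU on switch normal)
(A) alone accounts for all the evidence.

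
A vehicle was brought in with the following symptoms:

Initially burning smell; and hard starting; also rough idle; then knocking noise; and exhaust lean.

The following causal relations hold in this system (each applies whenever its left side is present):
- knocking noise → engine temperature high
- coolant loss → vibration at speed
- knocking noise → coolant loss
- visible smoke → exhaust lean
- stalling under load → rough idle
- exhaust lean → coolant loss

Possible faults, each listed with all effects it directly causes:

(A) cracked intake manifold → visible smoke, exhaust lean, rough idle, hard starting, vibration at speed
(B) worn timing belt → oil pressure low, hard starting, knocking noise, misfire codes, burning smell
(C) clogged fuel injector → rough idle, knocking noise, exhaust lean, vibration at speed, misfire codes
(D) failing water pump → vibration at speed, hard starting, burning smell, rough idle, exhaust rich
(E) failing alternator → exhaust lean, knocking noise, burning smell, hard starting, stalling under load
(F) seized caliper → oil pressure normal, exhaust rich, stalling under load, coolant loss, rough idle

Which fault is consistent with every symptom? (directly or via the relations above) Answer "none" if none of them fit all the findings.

E

Per-candidate check:
(A) cracked intake manifold — does not account for burning smell, knocking noise
(B) worn timing belt — does not account for rough idle, exhaust lean
(C) clogged fuel injector — does not account for burning smell, hard starting
(D) failing water pump — burning smell ✓; hard starting ✓; rough idle ✓; knocking noise ✗; exhaust lean ✗
(E) failing alternator — burning smell ✓; hard starting ✓; rough idle ✓ (through stalling under load → rough idle); knocking noise ✓; exhaust lean ✓
(F) seized caliper — burning smell ✗; hard starting ✗; rough idle ✓; knocking noise ✗; exhaust lean ✗
(E) is the only candidate with no mismatches.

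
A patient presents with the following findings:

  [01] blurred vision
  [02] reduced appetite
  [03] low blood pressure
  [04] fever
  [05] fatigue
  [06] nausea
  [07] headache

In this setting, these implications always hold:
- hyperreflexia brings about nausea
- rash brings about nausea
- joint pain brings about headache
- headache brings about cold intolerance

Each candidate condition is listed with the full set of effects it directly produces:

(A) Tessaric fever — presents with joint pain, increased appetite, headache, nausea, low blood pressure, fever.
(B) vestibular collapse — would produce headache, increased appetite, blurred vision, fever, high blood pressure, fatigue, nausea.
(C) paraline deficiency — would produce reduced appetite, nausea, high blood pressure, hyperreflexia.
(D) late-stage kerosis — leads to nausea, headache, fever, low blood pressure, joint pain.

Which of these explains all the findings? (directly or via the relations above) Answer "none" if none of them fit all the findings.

none

For each candidate, compare predicted effects to what was observed:
(A) Tessaric fever — blurred vision ✗; reduced appetite ✗; low blood pressure ✓; fever ✓; fatigue ✗; nausea ✓; headache ✓
(B) vestibular collapse — blurred vision ✓; reduced appetite ✗; low blood pressure ✗; fever ✓; fatigue ✓; nausea ✓; headache ✓
(C) paraline deficiency — blurred vision ✗; reduced appetite ✓; low blood pressure ✗; fever ✗; fatigue ✗; nausea ✓; headache ✗
(D) late-stage kerosis — blurred vision ✗; reduced appetite ✗; low blood pressure ✓; fever ✓; fatigue ✗; nausea ✓; headache ✓
No candidate is consistent with all observations.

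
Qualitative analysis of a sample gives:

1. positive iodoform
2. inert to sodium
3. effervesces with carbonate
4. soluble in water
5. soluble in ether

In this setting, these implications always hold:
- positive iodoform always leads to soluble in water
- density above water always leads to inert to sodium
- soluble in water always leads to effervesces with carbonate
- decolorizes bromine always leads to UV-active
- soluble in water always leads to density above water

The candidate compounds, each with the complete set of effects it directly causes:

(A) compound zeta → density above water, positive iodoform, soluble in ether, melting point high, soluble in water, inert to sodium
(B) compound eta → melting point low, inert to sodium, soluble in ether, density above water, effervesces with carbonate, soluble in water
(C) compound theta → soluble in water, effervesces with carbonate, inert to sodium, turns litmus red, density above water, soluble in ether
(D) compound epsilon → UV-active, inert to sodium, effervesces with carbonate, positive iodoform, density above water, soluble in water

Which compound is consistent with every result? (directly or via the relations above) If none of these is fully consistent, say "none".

Testing each hypothesis:
(A) compound zeta — positive iodoform yes; inert to sodium yes; effervesces with carbonate yes (through soluble in water → effervesces with carbonate); soluble in water yes; soluble in ether yes
(B) compound eta — does not account for positive iodoform
(C) compound theta — positive iodoform NO; inert to sodium yes; effervesces with carbonate yes; soluble in water yes; soluble in ether yes
(D) compound epsilon — does not account for soluble in ether
(A) alone accounts for all the evidence.

A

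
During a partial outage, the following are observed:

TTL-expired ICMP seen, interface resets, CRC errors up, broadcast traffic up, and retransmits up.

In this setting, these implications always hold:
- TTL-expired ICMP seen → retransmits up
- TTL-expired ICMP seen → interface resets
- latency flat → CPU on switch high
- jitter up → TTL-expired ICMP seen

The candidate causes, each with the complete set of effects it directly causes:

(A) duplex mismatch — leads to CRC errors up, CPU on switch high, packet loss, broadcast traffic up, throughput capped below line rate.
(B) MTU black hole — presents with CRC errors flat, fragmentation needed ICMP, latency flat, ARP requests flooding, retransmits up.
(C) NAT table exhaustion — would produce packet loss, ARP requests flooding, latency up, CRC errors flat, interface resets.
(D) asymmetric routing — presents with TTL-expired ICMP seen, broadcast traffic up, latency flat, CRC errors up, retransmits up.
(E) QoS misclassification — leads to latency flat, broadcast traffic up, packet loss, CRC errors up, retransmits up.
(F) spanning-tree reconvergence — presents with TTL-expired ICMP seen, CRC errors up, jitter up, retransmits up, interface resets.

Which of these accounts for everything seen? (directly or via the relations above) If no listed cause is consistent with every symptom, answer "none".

For each candidate, compare predicted effects to what was observed:
(A) duplex mismatch — TTL-expired ICMP seen -; interface resets -; CRC errors up +; broadcast traffic up +; retransmits up -
(B) MTU black hole — TTL-expired ICMP seen -; interface resets -; CRC errors up -; broadcast traffic up -; retransmits up +
(C) NAT table exhaustion — fails on TTL-expired ICMP seen, CRC errors up, broadcast traffic up, retransmits up (predicts CRC errors flat, not CRC errors up)
(D) asymmetric routing — accounts for every observation (interface resets via TTL-expired ICMP seen → interface resets)
(E) QoS misclassification — TTL-expired ICMP seen -; interface resets -; CRC errors up +; broadcast traffic up +; retransmits up +
(F) spanning-tree reconvergence — does not account for broadcast traffic up
Only (D) is consistent with every observation.

D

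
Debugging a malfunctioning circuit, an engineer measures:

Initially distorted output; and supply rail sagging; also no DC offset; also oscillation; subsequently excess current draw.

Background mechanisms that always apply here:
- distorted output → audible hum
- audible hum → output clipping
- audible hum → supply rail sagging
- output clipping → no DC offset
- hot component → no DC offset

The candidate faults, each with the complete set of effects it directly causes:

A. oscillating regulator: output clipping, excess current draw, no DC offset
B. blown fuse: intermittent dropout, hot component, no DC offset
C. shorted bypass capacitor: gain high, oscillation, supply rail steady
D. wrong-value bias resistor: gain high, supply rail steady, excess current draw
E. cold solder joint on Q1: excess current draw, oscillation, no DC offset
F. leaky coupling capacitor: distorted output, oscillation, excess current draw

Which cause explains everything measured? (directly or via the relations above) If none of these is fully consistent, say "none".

Checking each candidate against the observations:
(A) oscillating regulator — does not account for distorted output, supply rail sagging, oscillation
(B) blown fuse — does not account for distorted output, supply rail sagging, oscillation, excess current draw
(C) shorted bypass capacitor — fails on distorted output, supply rail sagging, no DC offset, excess current draw (predicts supply rail steady, not supply rail sagging)
(D) wrong-value bias resistor — distorted output ✗; supply rail sagging ✗; no DC offset ✗; oscillation ✗; excess current draw ✓
(E) cold solder joint on Q1 — distorted output ✗; supply rail sagging ✗; no DC offset ✓; oscillation ✓; excess current draw ✓
(F) leaky coupling capacitor — distorted output ✓; supply rail sagging ✓ (via distorted output → audible hum → supply rail sagging); no DC offset ✓ (via distorted output → audible hum → output clipping → no DC offset); oscillation ✓; excess current draw ✓
(F) is the only candidate with no mismatches.

F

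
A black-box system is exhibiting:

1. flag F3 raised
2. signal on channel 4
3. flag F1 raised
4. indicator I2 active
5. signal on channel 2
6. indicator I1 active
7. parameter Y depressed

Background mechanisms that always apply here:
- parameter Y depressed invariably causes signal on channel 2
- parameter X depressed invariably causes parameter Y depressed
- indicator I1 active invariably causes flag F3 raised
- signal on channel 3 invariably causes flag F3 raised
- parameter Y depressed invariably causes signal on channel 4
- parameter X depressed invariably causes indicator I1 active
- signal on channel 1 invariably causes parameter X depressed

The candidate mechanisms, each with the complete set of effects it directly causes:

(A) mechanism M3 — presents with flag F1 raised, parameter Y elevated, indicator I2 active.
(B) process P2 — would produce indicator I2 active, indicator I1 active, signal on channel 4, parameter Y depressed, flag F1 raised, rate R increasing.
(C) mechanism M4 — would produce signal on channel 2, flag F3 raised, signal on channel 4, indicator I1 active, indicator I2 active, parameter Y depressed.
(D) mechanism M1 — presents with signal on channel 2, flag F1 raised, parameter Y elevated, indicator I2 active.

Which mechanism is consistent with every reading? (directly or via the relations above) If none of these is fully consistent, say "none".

B

Checking each candidate against the observations:
(A) mechanism M3 — fails on flag F3 raised, signal on channel 4, signal on channel 2, indicator I1 active, parameter Y depressed (predicts parameter Y elevated, not parameter Y depressed)
(B) process P2 — accounts for every observation (flag F3 raised through indicator I1 active → flag F3 raised)
(C) mechanism M4 — flag F3 raised +; signal on channel 4 +; flag F1 raised -; indicator I2 active +; signal on channel 2 +; indicator I1 active +; parameter Y depressed +
(D) mechanism M1 — fails on flag F3 raised, signal on channel 4, indicator I1 active, parameter Y depressed (predicts parameter Y elevated, not parameter Y depressed)
Only (B) is consistent with every observation.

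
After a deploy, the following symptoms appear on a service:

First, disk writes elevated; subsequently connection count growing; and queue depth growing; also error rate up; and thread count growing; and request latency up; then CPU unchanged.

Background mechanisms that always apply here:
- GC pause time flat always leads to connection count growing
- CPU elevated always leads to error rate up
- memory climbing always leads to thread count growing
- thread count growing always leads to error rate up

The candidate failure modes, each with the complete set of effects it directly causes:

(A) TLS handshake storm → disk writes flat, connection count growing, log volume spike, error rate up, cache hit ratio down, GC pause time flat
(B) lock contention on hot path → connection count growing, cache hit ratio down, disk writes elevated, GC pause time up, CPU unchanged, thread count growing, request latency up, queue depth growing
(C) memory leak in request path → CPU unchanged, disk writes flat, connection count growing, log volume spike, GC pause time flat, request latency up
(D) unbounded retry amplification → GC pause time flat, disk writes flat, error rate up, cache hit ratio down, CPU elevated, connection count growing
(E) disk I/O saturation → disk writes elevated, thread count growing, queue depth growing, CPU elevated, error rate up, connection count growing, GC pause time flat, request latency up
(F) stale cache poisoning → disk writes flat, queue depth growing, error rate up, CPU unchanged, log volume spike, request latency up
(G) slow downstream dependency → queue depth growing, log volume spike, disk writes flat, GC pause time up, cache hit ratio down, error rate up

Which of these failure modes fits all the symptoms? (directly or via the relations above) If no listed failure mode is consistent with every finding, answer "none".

B

For each candidate, compare predicted effects to what was observed:
(A) TLS handshake storm — disk writes elevated -; connection count growing +; queue depth growing -; error rate up +; thread count growing -; request latency up -; CPU unchanged -
(B) lock contention on hot path — accounts for every observation (error rate up by thread count growing → error rate up)
(C) memory leak in request path — fails on disk writes elevated, queue depth growing, error rate up, thread count growing (predicts disk writes flat, not disk writes elevated)
(D) unbounded retry amplification — fails on disk writes elevated, queue depth growing, thread count growing, request latency up, CPU unchanged (predicts disk writes flat, not disk writes elevated; predicts CPU elevated, not CPU unchanged)
(E) disk I/O saturation — fails on CPU unchanged (predicts CPU elevated, not CPU unchanged)
(F) stale cache poisoning — disk writes elevated -; connection count growing -; queue depth growing +; error rate up +; thread count growing -; request latency up +; CPU unchanged +
(G) slow downstream dependency — fails on disk writes elevated, connection count growing, thread count growing, request latency up, CPU unchanged (predicts disk writes flat, not disk writes elevated)
(B) is the only candidate with no mismatches.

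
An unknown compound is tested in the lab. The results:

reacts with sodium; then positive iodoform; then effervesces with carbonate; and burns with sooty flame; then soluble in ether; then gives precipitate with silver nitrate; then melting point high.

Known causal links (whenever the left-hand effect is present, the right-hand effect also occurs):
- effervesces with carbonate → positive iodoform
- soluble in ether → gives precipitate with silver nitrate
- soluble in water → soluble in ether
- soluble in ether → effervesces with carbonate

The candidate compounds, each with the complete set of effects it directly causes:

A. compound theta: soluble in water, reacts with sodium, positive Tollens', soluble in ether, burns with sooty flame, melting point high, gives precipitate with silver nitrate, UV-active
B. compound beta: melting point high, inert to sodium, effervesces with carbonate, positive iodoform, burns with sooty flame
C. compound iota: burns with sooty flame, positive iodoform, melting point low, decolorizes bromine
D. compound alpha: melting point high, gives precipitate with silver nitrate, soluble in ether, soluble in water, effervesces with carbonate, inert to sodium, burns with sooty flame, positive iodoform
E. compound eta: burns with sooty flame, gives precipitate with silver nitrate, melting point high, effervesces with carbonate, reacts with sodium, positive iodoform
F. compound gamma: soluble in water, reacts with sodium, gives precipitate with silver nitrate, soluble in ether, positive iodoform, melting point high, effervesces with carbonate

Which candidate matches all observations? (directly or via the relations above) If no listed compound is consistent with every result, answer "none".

For each candidate, compare predicted effects to what was observed:
(A) compound theta — reacts with sodium match; positive iodoform match (via soluble in ether → effervesces with carbonate → positive iodoform); effervesces with carbonate match (via soluble in ether → effervesces with carbonate); burns with sooty flame match; soluble in ether match; gives precipitate with silver nitrate match; melting point high match
(B) compound beta — reacts with sodium miss; positive iodoform match; effervesces with carbonate match; burns with sooty flame match; soluble in ether miss; gives precipitate with silver nitrate miss; melting point high match
(C) compound iota — fails on reacts with sodium, effervesces with carbonate, soluble in ether, gives precipitate with silver nitrate, melting point high (predicts melting point low, not melting point high)
(D) compound alpha — reacts with sodium miss; positive iodoform match; effervesces with carbonate match; burns with sooty flame match; soluble in ether match; gives precipitate with silver nitrate match; melting point high match
(E) compound eta — does not account for soluble in ether
(F) compound gamma — does not account for burns with sooty flame
(A) is the only candidate with no mismatches.

A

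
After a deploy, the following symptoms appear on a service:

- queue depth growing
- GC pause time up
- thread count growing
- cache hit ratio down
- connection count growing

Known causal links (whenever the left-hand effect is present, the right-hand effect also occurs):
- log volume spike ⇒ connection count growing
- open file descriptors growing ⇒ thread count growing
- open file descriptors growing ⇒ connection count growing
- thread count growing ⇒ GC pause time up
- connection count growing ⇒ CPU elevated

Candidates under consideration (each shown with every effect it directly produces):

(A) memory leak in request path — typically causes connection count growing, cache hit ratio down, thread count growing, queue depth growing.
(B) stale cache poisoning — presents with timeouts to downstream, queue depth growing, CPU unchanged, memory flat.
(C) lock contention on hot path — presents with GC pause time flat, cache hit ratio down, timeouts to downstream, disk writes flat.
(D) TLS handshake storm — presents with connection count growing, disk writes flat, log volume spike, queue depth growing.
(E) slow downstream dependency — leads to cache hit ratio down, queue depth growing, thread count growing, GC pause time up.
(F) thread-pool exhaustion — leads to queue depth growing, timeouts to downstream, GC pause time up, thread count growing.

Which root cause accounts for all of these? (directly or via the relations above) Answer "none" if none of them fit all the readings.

A

Per-candidate check:
(A) memory leak in request path — accounts for every observation (GC pause time up by thread count growing → GC pause time up)
(B) stale cache poisoning — queue depth growing match; GC pause time up miss; thread count growing miss; cache hit ratio down miss; connection count growing miss
(C) lock contention on hot path — queue depth growing miss; GC pause time up miss; thread count growing miss; cache hit ratio down match; connection count growing miss
(D) TLS handshake storm — queue depth growing match; GC pause time up miss; thread count growing miss; cache hit ratio down miss; connection count growing match
(E) slow downstream dependency — does not account for connection count growing
(F) thread-pool exhaustion — queue depth growing match; GC pause time up match; thread count growing match; cache hit ratio down miss; connection count growing miss
(A) is the only candidate with no mismatches.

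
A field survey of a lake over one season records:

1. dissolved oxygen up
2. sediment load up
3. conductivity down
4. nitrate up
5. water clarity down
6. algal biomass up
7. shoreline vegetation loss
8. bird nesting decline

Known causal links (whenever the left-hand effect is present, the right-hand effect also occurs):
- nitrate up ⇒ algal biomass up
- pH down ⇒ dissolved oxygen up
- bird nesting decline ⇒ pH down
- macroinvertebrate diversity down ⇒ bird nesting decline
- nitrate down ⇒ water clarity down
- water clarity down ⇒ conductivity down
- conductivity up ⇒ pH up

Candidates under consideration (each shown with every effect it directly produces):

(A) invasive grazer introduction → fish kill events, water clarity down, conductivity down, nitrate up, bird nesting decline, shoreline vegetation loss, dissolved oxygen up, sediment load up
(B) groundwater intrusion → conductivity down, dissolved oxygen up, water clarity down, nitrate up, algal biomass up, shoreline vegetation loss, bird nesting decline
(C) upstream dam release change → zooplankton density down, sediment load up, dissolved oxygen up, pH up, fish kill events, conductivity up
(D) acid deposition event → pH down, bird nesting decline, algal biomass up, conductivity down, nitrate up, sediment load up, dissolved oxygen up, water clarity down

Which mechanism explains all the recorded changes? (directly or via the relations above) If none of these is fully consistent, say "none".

Testing each hypothesis:
(A) invasive grazer introduction — accounts for every observation (algal biomass up via nitrate up → algal biomass up)
(B) groundwater intrusion — dissolved oxygen up ✓; sediment load up ✗; conductivity down ✓; nitrate up ✓; water clarity down ✓; algal biomass up ✓; shoreline vegetation loss ✓; bird nesting decline ✓
(C) upstream dam release change — fails on conductivity down, nitrate up, water clarity down, algal biomass up, shoreline vegetation loss, bird nesting decline (predicts conductivity up, not conductivity down)
(D) acid deposition event — does not account for shoreline vegetation loss
Only (A) is consistent with every observation.

A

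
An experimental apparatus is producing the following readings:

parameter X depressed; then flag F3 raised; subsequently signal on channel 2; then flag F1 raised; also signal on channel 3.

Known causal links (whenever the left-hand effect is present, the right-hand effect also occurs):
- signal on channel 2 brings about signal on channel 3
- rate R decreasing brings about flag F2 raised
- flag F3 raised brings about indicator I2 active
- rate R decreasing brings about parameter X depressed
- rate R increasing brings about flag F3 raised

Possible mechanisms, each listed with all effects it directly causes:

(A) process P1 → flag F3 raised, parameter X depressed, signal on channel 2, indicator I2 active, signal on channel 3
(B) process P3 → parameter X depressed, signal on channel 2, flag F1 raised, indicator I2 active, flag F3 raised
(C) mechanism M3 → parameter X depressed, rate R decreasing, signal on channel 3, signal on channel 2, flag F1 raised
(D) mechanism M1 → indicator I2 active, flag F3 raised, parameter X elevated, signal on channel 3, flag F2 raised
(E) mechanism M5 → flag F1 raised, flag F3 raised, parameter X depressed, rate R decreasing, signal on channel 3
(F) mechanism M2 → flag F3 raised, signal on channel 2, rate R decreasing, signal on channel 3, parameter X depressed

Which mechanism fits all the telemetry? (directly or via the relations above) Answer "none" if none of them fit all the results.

Per-candidate check:
(A) process P1 — does not account for flag F1 raised
(B) process P3 — parameter X depressed ✓; flag F3 raised ✓; signal on channel 2 ✓; flag F1 raised ✓; signal on channel 3 ✓ (through signal on channel 2 → signal on channel 3)
(C) mechanism M3 — parameter X depressed ✓; flag F3 raised ✗; signal on channel 2 ✓; flag F1 raised ✓; signal on channel 3 ✓
(D) mechanism M1 — parameter X depressed ✗; flag F3 raised ✓; signal on channel 2 ✗; flag F1 raised ✗; signal on channel 3 ✓
(E) mechanism M5 — parameter X depressed ✓; flag F3 raised ✓; signal on channel 2 ✗; flag F1 raised ✓; signal on channel 3 ✓
(F) mechanism M2 — parameter X depressed ✓; flag F3 raised ✓; signal on channel 2 ✓; flag F1 raised ✗; signal on channel 3 ✓
(B) alone accounts for all the evidence.

B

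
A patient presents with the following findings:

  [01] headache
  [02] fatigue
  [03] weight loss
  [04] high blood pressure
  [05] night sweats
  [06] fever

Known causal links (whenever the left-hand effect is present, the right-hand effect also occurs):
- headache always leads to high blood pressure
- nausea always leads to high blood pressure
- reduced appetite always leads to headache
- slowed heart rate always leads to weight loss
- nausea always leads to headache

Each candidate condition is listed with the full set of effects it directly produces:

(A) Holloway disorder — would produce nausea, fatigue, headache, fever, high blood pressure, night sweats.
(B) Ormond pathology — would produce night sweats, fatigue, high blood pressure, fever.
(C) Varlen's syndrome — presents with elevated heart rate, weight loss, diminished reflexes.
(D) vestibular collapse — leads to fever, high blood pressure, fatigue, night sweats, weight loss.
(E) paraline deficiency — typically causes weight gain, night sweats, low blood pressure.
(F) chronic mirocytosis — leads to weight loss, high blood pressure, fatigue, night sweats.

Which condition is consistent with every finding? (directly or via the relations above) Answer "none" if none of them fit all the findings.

none

Testing each hypothesis:
(A) Holloway disorder — does not account for weight loss
(B) Ormond pathology — does not account for headache, weight loss
(C) Varlen's syndrome — does not account for headache, fatigue, high blood pressure, night sweats, fever
(D) vestibular collapse — does not account for headache
(E) paraline deficiency — fails on headache, fatigue, weight loss, high blood pressure, fever (predicts weight gain, not weight loss; predicts low blood pressure, not high blood pressure)
(F) chronic mirocytosis — headache NO; fatigue yes; weight loss yes; high blood pressure yes; night sweats yes; fever NO
None of the listed candidates fits everything.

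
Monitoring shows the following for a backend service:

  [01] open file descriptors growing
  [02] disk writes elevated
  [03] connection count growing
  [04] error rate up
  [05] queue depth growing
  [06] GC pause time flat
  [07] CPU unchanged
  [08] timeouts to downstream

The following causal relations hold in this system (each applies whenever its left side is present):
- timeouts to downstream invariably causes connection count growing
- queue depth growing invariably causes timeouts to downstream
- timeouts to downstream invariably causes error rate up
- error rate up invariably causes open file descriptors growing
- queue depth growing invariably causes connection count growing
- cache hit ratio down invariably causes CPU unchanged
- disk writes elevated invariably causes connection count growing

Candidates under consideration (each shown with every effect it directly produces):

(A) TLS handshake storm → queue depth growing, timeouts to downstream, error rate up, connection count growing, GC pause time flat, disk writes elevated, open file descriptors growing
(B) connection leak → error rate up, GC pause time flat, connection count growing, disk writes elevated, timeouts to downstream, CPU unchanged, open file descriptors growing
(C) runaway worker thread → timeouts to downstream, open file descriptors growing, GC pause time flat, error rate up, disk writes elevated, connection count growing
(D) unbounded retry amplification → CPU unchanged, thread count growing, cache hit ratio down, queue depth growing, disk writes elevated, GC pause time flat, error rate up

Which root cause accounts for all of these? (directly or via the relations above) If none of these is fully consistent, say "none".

D

For each candidate, compare predicted effects to what was observed:
(A) TLS handshake storm — does not account for CPU unchanged
(B) connection leak — open file descriptors growing +; disk writes elevated +; connection count growing +; error rate up +; queue depth growing -; GC pause time flat +; CPU unchanged +; timeouts to downstream +
(C) runaway worker thread — does not account for queue depth growing, CPU unchanged
(D) unbounded retry amplification — open file descriptors growing + (through error rate up → open file descriptors growing); disk writes elevated +; connection count growing + (through disk writes elevated → connection count growing); error rate up +; queue depth growing +; GC pause time flat +; CPU unchanged +; timeouts to downstream + (through queue depth growing → timeouts to downstream)
(D) alone accounts for all the evidence.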